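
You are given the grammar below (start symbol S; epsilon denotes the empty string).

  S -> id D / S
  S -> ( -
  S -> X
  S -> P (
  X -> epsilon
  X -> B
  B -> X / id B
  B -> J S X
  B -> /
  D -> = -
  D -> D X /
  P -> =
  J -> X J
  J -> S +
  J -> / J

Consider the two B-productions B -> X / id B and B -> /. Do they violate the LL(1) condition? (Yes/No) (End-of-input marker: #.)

Yes

FIRST(X / id B) = { (, +, /, =, id } and FIRST(/) = { / }.
Both contain /, so the two alternatives are not disjoint — LL(1) conflict.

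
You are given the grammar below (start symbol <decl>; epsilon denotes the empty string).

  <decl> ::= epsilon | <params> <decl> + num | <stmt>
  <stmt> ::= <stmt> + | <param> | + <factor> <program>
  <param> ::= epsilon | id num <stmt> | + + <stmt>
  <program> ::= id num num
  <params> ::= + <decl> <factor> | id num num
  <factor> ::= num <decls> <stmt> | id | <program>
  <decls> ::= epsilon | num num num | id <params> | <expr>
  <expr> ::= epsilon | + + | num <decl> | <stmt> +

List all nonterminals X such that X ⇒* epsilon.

Directly nullable (have an epsilon-production): <decl>, <param>, <decls>, <expr>.
<stmt> ::= <param> with every symbol nullable, so <stmt> is nullable.
No other nonterminal has a production whose RHS symbols are all nullable.

{ <decl>, <decls>, <expr>, <param>, <stmt> }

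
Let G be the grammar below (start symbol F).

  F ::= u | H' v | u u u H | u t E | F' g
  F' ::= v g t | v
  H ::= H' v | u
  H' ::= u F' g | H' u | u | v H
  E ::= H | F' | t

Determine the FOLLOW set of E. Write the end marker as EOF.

In F ::= u t E: E is at the end, add FOLLOW(F) = { EOF }.
Union: FOLLOW(E) = { EOF }.

{ EOF }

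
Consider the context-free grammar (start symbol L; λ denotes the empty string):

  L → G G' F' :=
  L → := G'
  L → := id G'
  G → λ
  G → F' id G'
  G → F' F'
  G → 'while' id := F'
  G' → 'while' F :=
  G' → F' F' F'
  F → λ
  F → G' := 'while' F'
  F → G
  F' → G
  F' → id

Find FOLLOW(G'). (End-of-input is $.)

{ $, 'while', :=, id }

In L → G G' F' :=: add FIRST(F' :=) = { 'while', :=, id }.
In L → := G': G' is at the end, add FOLLOW(L) = { $ }.
In L → := id G': G' is at the end, add FOLLOW(L) = { $ }.
In G → F' id G': G' is at the end, add FOLLOW(G) = { $, 'while', :=, id }.
In F → G' := 'while' F': add FIRST(:= 'while' F') = { := }.
Union: FOLLOW(G') = { $, 'while', :=, id }.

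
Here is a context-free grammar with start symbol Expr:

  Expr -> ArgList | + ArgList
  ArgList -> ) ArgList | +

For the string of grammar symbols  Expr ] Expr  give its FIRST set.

Add FIRST(Expr) = { ), + }; Expr is not nullable, stop.

{ ), + }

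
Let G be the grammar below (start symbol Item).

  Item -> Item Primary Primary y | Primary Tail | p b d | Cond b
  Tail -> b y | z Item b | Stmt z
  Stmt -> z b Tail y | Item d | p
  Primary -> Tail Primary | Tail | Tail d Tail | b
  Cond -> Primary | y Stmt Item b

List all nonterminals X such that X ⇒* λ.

{ } (none)

No nonterminal has an empty production or an RHS whose symbols are all nullable.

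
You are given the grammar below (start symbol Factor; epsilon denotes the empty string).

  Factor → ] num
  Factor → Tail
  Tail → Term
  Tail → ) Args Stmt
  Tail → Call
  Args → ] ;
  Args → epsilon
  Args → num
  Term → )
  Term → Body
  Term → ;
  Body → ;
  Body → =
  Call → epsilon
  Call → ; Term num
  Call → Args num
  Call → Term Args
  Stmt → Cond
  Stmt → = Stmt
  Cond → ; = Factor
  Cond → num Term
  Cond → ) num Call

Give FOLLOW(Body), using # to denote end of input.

In Term → Body: Body is at the end, add FOLLOW(Term) = { #, ], num }.
Union: FOLLOW(Body) = { #, ], num }.

{ #, ], num }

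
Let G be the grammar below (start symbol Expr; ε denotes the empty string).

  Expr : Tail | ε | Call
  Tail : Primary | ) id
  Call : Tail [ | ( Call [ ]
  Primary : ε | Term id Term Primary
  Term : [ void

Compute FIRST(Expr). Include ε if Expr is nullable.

From Expr : Tail: add FIRST(Tail) = { ), [, ε } (including ε since Tail is nullable).
Expr : ε contributes ε.
From Expr : Call: add FIRST(Call) = { (, ), [ }.
Union: FIRST(Expr) = { (, ), [, ε }.

{ (, ), [, ε }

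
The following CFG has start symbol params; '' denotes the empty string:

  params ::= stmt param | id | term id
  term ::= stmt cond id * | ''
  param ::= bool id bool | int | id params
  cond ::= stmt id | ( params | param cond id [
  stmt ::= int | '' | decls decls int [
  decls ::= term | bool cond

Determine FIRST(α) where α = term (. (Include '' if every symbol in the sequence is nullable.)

Add FIRST(term)\{''} = { (, bool, id, int }; term is nullable, continue.
( is a terminal; add {(} and stop.

{ (, bool, id, int }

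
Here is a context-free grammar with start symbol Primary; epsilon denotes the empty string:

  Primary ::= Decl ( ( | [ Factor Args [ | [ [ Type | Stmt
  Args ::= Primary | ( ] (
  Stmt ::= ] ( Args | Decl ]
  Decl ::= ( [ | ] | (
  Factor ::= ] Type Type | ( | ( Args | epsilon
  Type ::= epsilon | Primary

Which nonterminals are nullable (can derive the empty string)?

{ Factor, Type }

Directly nullable (have an epsilon-production): Factor, Type.
No other nonterminal has a production whose RHS symbols are all nullable.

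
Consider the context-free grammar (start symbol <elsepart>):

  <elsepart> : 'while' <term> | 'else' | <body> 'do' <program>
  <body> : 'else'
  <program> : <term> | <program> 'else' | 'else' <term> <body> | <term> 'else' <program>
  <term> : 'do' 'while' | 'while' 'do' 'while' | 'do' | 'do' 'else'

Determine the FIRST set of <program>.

{ 'do', 'else', 'while' }

From <program> : <term>: add FIRST(<term>) = { 'do', 'while' }.
From <program> : <program> 'else': add FIRST(<program>) = { 'do', 'else', 'while' }.
<program> : 'else' <term> <body> contributes {'else'}.
From <program> : <term> 'else' <program>: add FIRST(<term>) = { 'do', 'while' }.
Union: FIRST(<program>) = { 'do', 'else', 'while' }.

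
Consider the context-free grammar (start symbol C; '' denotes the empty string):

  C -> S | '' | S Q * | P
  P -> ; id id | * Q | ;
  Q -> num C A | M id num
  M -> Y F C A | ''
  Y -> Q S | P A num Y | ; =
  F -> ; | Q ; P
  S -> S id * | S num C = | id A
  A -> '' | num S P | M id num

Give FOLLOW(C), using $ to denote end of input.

C is the start symbol, so $ ∈ FOLLOW(C).
In Q -> num C A: add FIRST(A)\{''} = { *, ;, id, num }.
  Since A is nullable, also add FOLLOW(Q) = { $, *, ;, =, id, num }.
In M -> Y F C A: add FIRST(A)\{''} = { *, ;, id, num }.
  Since A is nullable, also add FOLLOW(M) = { id }.
In S -> S num C =: add FIRST(=) = { = }.
Union: FOLLOW(C) = { $, *, ;, =, id, num }.

{ $, *, ;, =, id, num }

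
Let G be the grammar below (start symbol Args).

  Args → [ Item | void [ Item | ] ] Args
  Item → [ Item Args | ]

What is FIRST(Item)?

Item → [ Item Args contributes {[}.
Item → ] contributes {]}.
Union: FIRST(Item) = { [, ] }.

{ [, ] }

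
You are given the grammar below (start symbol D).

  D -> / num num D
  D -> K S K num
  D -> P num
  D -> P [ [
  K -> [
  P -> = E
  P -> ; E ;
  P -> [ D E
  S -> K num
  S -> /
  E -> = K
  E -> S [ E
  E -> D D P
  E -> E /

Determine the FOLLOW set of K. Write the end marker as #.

In D -> K S K num: add FIRST(S K num) = { /, [ }.
In D -> K S K num: add FIRST(num) = { num }.
In S -> K num: add FIRST(num) = { num }.
In E -> = K: K is at the end, add FOLLOW(E) = { /, ;, [, num }.
Union: FOLLOW(K) = { /, ;, [, num }.

{ /, ;, [, num }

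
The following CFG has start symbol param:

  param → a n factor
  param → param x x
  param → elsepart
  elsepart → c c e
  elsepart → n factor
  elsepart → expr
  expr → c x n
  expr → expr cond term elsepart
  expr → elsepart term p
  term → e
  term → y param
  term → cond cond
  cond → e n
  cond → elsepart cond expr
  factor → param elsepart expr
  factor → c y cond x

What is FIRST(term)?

term → e contributes {e}.
term → y param contributes {y}.
From term → cond cond: add FIRST(cond) = { c, e, n }.
Union: FIRST(term) = { c, e, n, y }.

{ c, e, n, y }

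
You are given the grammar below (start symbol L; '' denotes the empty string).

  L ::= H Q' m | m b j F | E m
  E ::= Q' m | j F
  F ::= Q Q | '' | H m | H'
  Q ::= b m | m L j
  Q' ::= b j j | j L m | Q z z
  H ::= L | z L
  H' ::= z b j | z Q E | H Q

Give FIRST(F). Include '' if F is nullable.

{ b, j, m, z, '' }

From F ::= Q Q: add FIRST(Q) = { b, m }.
F ::= '' contributes ''.
From F ::= H m: add FIRST(H) = { b, j, m, z }.
From F ::= H': add FIRST(H') = { b, j, m, z }.
Union: FIRST(F) = { b, j, m, z, '' }.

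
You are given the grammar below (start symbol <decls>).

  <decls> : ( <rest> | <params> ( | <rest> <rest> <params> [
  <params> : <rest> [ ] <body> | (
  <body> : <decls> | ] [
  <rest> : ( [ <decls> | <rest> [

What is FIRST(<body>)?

From <body> : <decls>: add FIRST(<decls>) = { ( }.
<body> : ] [ contributes {]}.
Union: FIRST(<body>) = { (, ] }.

{ (, ] }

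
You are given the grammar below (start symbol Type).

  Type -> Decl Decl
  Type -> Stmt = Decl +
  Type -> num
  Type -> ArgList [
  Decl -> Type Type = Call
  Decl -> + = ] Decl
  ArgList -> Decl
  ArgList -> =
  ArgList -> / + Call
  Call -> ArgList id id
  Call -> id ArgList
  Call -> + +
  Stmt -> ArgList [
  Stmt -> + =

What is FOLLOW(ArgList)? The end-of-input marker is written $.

{ $, +, /, =, [, id, num }

In Type -> ArgList [: add FIRST([) = { [ }.
In Call -> ArgList id id: add FIRST(id id) = { id }.
In Call -> id ArgList: ArgList is at the end, add FOLLOW(Call) = { $, +, /, =, [, id, num }.
In Stmt -> ArgList [: add FIRST([) = { [ }.
Union: FOLLOW(ArgList) = { $, +, /, =, [, id, num }.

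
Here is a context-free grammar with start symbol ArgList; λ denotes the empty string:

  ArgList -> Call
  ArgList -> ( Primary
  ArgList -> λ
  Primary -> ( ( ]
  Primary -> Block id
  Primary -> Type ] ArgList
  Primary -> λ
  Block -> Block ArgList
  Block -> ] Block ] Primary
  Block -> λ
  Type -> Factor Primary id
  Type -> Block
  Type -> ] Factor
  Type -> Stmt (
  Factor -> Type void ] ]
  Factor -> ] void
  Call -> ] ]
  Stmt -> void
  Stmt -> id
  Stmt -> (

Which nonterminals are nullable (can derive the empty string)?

Directly nullable (have an λ-production): ArgList, Primary, Block.
Type -> Block with every symbol nullable, so Type is nullable.
No other nonterminal has a production whose RHS symbols are all nullable.

{ ArgList, Block, Primary, Type }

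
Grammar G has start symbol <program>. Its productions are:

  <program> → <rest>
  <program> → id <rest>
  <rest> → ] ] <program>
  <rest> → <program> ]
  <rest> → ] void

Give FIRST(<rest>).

<rest> → ] ] <program> contributes {]}.
From <rest> → <program> ]: add FIRST(<program>) = { ], id }.
<rest> → ] void contributes {]}.
Union: FIRST(<rest>) = { ], id }.

{ ], id }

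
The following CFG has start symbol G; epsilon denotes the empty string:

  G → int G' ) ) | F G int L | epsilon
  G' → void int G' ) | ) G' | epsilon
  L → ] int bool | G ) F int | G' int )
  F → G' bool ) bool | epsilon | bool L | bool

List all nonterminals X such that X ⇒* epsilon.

{ F, G, G' }

Directly nullable (have an epsilon-production): G, G', F.
No other nonterminal has a production whose RHS symbols are all nullable.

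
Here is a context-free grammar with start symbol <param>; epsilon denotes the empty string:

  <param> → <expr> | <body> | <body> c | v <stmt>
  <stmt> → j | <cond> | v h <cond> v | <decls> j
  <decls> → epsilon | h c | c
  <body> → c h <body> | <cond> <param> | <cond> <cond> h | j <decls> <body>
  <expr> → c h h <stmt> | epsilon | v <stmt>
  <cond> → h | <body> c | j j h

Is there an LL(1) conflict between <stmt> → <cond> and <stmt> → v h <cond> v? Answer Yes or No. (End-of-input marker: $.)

No

FIRST(<cond>) = { c, h, j } and FIRST(v h <cond> v) = { v }.
The FIRST sets are disjoint and neither alternative is nullable — no conflict.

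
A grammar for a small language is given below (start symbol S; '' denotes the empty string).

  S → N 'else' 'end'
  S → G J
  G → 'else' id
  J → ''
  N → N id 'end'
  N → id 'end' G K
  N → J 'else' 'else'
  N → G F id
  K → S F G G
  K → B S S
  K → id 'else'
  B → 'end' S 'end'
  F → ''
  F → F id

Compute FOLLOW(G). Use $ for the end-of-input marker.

In S → G J: add FIRST(J)\{''} = {  }.
  Since J is nullable, also add FOLLOW(S) = { $, 'else', 'end', id }.
In N → id 'end' G K: add FIRST(K) = { 'else', 'end', id }.
In N → G F id: add FIRST(F id) = { id }.
In K → S F G G: add FIRST(G) = { 'else' }.
In K → S F G G: G is at the end, add FOLLOW(K) = { 'else', id }.
Union: FOLLOW(G) = { $, 'else', 'end', id }.

{ $, 'else', 'end', id }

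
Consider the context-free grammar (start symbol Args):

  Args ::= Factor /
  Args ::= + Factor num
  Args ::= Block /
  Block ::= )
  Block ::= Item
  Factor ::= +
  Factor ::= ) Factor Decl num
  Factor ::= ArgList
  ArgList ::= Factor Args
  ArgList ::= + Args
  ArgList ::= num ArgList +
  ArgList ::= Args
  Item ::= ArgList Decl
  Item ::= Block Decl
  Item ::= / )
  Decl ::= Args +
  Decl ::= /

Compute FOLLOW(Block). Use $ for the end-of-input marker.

In Args ::= Block /: add FIRST(/) = { / }.
In Item ::= Block Decl: add FIRST(Decl) = { ), +, /, num }.
Union: FOLLOW(Block) = { ), +, /, num }.

{ ), +, /, num }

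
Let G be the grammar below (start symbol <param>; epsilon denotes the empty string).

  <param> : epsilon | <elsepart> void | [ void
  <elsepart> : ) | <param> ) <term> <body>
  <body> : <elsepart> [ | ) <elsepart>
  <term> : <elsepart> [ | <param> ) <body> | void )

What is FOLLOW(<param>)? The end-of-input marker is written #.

<param> is the start symbol, so # ∈ FOLLOW(<param>).
In <elsepart> : <param> ) <term> <body>: add FIRST() <term> <body>) = { ) }.
In <term> : <param> ) <body>: add FIRST() <body>) = { ) }.
Union: FOLLOW(<param>) = { #, ) }.

{ #, ) }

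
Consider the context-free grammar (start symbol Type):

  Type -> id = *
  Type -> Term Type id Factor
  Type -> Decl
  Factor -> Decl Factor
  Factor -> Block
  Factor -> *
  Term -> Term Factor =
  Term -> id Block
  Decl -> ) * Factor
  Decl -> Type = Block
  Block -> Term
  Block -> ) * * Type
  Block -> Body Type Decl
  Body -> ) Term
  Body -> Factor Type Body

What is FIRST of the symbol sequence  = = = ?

{ = }

= is a terminal; add {=} and stop.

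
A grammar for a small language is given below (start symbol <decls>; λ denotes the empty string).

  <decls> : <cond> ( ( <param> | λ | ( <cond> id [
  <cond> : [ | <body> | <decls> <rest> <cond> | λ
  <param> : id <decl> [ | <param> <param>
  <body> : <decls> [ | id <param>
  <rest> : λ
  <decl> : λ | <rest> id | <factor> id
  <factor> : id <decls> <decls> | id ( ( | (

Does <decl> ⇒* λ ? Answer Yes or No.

<decl> has an λ-production, so <decl> ⇒ λ.

Yes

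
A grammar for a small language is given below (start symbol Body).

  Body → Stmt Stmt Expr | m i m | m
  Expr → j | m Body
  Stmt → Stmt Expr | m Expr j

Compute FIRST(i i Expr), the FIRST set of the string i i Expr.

{ i }

i is a terminal; add {i} and stop.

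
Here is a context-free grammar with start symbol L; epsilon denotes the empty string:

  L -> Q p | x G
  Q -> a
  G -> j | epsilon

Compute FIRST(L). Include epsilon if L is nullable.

{ a, x }

From L -> Q p: add FIRST(Q) = { a }.
L -> x G contributes {x}.
Union: FIRST(L) = { a, x }.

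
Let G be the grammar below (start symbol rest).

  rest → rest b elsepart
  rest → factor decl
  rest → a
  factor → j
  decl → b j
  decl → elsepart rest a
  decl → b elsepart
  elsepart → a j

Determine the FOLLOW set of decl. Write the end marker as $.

{ $, a, b }

In rest → factor decl: decl is at the end, add FOLLOW(rest) = { $, a, b }.
Union: FOLLOW(decl) = { $, a, b }.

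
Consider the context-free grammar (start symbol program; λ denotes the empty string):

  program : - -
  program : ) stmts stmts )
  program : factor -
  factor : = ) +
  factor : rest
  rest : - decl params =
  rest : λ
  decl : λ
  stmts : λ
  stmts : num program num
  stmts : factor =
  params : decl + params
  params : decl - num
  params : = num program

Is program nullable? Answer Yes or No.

No

Nullable nonterminals: decl, factor, rest, stmts.
No production of program has an RHS whose symbols are all nullable, so program is not nullable.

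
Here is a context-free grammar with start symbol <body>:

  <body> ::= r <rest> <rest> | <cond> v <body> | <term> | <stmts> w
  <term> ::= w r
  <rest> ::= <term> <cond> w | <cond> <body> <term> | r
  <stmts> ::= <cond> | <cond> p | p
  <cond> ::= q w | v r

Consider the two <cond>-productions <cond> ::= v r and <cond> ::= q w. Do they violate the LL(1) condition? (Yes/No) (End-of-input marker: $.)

FIRST(v r) = { v } and FIRST(q w) = { q }.
The FIRST sets are disjoint and neither alternative is nullable — no conflict.

No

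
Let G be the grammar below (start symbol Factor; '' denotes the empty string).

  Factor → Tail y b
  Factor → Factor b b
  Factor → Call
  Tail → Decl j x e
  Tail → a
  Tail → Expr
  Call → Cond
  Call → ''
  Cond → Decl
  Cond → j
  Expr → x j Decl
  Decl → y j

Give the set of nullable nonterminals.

{ Call, Factor }

Directly nullable (have an ''-production): Call.
Factor → Call with every symbol nullable, so Factor is nullable.
No other nonterminal has a production whose RHS symbols are all nullable.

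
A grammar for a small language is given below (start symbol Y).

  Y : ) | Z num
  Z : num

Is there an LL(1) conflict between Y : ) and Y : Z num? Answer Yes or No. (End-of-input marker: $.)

No

FIRST()) = { ) } and FIRST(Z num) = { num }.
The FIRST sets are disjoint and neither alternative is nullable — no conflict.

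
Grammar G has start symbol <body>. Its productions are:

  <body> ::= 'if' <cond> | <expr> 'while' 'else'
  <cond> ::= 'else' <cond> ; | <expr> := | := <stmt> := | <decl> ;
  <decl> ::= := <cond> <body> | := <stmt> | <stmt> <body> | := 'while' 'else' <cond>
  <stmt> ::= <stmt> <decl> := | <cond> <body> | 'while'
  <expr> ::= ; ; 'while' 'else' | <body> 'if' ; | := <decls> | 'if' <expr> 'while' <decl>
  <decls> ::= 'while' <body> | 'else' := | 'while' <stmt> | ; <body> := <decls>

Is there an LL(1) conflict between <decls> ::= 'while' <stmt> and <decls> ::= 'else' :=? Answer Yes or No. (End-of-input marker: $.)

No

FIRST('while' <stmt>) = { 'while' } and FIRST('else' :=) = { 'else' }.
The FIRST sets are disjoint and neither alternative is nullable — no conflict.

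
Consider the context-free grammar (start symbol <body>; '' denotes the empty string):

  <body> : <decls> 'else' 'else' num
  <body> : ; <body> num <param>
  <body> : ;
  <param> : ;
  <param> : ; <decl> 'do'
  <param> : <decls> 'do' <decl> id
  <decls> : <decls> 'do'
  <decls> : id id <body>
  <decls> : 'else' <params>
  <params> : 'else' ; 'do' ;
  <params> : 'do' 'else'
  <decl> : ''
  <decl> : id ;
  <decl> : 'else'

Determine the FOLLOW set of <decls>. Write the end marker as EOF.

{ 'do', 'else' }

In <body> : <decls> 'else' 'else' num: add FIRST('else' 'else' num) = { 'else' }.
In <param> : <decls> 'do' <decl> id: add FIRST('do' <decl> id) = { 'do' }.
In <decls> : <decls> 'do': add FIRST('do') = { 'do' }.
Union: FOLLOW(<decls>) = { 'do', 'else' }.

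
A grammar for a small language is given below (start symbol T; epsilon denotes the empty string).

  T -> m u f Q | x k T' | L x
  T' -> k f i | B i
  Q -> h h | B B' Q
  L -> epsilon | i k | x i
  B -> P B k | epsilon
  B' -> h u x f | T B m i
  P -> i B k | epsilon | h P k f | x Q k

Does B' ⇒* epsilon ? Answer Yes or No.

No

Nullable nonterminals: B, L, P.
No production of B' has an RHS whose symbols are all nullable, so B' is not nullable.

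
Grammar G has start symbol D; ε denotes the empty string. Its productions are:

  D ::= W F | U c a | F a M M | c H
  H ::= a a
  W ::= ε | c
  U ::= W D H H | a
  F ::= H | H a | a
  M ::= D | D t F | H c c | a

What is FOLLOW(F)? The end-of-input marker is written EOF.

{ EOF, a, c, t }

In D ::= W F: F is at the end, add FOLLOW(D) = { EOF, a, c, t }.
In D ::= F a M M: add FIRST(a M M) = { a }.
In M ::= D t F: F is at the end, add FOLLOW(M) = { EOF, a, c, t }.
Union: FOLLOW(F) = { EOF, a, c, t }.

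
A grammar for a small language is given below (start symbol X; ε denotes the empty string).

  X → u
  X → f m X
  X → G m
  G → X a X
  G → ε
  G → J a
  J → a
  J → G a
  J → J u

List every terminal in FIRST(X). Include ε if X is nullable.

X → u contributes {u}.
X → f m X contributes {f}.
From X → G m: G nullable, take FIRST(G) ∪ {m} = { a, f, m, u }.
Union: FIRST(X) = { a, f, m, u }.

{ a, f, m, u }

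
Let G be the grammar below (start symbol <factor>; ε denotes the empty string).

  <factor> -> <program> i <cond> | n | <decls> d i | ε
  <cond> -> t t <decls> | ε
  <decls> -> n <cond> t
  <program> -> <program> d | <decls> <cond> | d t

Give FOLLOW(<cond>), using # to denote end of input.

In <factor> -> <program> i <cond>: <cond> is at the end, add FOLLOW(<factor>) = { # }.
In <decls> -> n <cond> t: add FIRST(t) = { t }.
In <program> -> <decls> <cond>: <cond> is at the end, add FOLLOW(<program>) = { d, i }.
Union: FOLLOW(<cond>) = { #, d, i, t }.

{ #, d, i, t }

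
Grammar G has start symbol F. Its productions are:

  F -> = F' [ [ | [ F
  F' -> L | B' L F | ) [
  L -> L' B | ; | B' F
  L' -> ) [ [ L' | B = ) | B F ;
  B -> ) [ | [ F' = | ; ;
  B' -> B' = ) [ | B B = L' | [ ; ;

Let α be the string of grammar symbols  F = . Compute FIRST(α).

{ =, [ }

Add FIRST(F) = { =, [ }; F is not nullable, stop.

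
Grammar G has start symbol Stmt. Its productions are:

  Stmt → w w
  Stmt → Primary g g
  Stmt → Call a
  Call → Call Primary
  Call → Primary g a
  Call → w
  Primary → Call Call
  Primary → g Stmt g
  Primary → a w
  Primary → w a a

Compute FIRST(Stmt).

{ a, g, w }

Stmt → w w contributes {w}.
From Stmt → Primary g g: add FIRST(Primary) = { a, g, w }.
From Stmt → Call a: add FIRST(Call) = { a, g, w }.
Union: FIRST(Stmt) = { a, g, w }.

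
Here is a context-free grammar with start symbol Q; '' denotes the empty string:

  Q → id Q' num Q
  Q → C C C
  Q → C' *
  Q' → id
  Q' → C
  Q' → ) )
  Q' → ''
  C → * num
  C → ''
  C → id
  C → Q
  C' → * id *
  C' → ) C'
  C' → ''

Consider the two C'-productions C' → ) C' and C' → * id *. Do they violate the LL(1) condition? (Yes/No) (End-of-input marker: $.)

FIRST() C') = { ) } and FIRST(* id *) = { * }.
The FIRST sets are disjoint and neither alternative is nullable — no conflict.

No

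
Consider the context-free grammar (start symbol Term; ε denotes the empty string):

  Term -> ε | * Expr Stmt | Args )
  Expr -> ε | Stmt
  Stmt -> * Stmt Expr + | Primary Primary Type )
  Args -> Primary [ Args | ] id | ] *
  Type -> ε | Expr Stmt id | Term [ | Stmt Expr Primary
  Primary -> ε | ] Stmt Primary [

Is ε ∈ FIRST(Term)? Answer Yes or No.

Term has an ε-production, so Term ⇒ ε.

Yes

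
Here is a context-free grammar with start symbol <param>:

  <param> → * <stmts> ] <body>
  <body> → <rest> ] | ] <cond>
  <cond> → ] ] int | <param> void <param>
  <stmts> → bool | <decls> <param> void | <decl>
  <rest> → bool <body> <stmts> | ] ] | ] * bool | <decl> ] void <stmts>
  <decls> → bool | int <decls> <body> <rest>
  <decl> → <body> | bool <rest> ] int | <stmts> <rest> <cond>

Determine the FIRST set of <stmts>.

{ ], bool, int }

<stmts> → bool contributes {bool}.
From <stmts> → <decls> <param> void: add FIRST(<decls>) = { bool, int }.
From <stmts> → <decl>: add FIRST(<decl>) = { ], bool, int }.
Union: FIRST(<stmts>) = { ], bool, int }.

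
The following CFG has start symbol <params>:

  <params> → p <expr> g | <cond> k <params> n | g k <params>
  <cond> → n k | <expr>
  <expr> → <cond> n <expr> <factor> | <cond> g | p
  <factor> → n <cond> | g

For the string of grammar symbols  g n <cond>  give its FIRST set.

{ g }

g is a terminal; add {g} and stop.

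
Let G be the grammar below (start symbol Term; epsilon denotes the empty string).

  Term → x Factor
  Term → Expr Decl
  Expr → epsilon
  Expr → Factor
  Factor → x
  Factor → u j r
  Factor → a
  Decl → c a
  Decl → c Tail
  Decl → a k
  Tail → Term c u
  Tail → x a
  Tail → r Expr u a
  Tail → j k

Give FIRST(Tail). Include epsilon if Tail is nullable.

From Tail → Term c u: add FIRST(Term) = { a, c, u, x }.
Tail → x a contributes {x}.
Tail → r Expr u a contributes {r}.
Tail → j k contributes {j}.
Union: FIRST(Tail) = { a, c, j, r, u, x }.

{ a, c, j, r, u, x }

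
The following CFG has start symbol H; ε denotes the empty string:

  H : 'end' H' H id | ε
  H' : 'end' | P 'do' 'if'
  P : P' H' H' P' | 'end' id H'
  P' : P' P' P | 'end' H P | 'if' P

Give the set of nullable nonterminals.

Directly nullable (have an ε-production): H.
No other nonterminal has a production whose RHS symbols are all nullable.

{ H }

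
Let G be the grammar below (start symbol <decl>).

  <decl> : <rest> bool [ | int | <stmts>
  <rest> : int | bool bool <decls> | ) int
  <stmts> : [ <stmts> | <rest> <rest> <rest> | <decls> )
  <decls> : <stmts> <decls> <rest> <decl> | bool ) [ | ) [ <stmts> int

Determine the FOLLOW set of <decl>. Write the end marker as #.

<decl> is the start symbol, so # ∈ FOLLOW(<decl>).
In <decls> : <stmts> <decls> <rest> <decl>: <decl> is at the end, add FOLLOW(<decls>) = { #, ), [, bool, int }.
Union: FOLLOW(<decl>) = { #, ), [, bool, int }.

{ #, ), [, bool, int }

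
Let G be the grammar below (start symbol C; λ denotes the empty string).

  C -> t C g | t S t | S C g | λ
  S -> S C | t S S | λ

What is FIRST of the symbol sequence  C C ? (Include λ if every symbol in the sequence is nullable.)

{ g, t, λ }

Add FIRST(C)\{λ} = { g, t }; C is nullable, continue.
Add FIRST(C)\{λ} = { g, t }; C is nullable, continue.
Every symbol is nullable, so include λ.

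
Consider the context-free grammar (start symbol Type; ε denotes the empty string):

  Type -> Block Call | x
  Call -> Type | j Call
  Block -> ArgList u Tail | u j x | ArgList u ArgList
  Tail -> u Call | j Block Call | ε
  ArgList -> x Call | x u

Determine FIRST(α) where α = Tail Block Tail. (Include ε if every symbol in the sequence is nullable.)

{ j, u, x }

Add FIRST(Tail)\{ε} = { j, u }; Tail is nullable, continue.
Add FIRST(Block) = { u, x }; Block is not nullable, stop.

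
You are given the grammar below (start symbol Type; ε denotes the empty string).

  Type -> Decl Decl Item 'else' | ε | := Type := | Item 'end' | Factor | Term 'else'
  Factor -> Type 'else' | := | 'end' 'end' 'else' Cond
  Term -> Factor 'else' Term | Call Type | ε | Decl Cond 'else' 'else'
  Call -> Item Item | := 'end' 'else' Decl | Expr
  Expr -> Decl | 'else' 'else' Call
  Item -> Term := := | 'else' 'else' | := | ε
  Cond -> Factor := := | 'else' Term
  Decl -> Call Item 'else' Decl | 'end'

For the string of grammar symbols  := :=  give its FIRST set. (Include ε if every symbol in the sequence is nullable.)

:= is a terminal; add {:=} and stop.

{ := }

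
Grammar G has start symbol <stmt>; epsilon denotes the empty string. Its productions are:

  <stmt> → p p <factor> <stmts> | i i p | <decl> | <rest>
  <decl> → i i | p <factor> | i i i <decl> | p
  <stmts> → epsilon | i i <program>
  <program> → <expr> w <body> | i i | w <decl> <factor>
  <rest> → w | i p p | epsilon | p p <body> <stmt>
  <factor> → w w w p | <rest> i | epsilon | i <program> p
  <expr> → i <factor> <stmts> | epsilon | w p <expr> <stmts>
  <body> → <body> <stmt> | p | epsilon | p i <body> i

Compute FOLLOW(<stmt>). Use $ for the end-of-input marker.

<stmt> is the start symbol, so $ ∈ FOLLOW(<stmt>).
In <rest> → p p <body> <stmt>: <stmt> is at the end, add FOLLOW(<rest>) = { $, i, p, w }.
In <body> → <body> <stmt>: <stmt> is at the end, add FOLLOW(<body>) = { $, i, p, w }.
Union: FOLLOW(<stmt>) = { $, i, p, w }.

{ $, i, p, w }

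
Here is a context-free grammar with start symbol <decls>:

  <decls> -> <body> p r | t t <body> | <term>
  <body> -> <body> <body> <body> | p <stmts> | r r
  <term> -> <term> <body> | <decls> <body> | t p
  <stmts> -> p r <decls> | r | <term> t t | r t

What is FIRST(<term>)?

From <term> -> <term> <body>: add FIRST(<term>) = { p, r, t }.
From <term> -> <decls> <body>: add FIRST(<decls>) = { p, r, t }.
<term> -> t p contributes {t}.
Union: FIRST(<term>) = { p, r, t }.

{ p, r, t }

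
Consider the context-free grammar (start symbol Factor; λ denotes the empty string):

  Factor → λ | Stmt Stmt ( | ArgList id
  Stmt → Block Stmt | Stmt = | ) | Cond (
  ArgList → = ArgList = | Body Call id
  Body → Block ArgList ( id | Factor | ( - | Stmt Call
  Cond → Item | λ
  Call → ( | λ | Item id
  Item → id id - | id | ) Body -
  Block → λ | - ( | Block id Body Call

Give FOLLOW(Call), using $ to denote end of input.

In ArgList → Body Call id: add FIRST(id) = { id }.
In Body → Stmt Call: Call is at the end, add FOLLOW(Body) = { (, ), -, =, id }.
In Block → Block id Body Call: Call is at the end, add FOLLOW(Block) = { (, ), -, =, id }.
Union: FOLLOW(Call) = { (, ), -, =, id }.

{ (, ), -, =, id }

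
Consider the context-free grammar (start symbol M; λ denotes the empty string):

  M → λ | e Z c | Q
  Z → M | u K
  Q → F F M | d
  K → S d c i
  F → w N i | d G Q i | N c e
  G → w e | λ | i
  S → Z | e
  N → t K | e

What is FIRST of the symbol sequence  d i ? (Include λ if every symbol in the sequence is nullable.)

d is a terminal; add {d} and stop.

{ d }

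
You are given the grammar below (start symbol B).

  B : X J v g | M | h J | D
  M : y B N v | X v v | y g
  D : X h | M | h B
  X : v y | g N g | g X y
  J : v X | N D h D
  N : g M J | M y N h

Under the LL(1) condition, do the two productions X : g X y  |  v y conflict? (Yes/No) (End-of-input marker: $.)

No

FIRST(g X y) = { g } and FIRST(v y) = { v }.
The FIRST sets are disjoint and neither alternative is nullable — no conflict.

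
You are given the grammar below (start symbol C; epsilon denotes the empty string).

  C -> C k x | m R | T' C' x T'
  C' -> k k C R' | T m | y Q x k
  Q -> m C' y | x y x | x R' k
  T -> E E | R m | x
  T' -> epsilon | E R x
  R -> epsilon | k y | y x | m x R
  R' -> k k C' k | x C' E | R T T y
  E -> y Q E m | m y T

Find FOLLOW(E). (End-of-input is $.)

{ k, m, x, y }

In T -> E E: add FIRST(E) = { m, y }.
In T -> E E: E is at the end, add FOLLOW(T) = { k, m, x, y }.
In T' -> E R x: add FIRST(R x) = { k, m, x, y }.
In R' -> x C' E: E is at the end, add FOLLOW(R') = { k, m, x, y }.
In E -> y Q E m: add FIRST(m) = { m }.
Union: FOLLOW(E) = { k, m, x, y }.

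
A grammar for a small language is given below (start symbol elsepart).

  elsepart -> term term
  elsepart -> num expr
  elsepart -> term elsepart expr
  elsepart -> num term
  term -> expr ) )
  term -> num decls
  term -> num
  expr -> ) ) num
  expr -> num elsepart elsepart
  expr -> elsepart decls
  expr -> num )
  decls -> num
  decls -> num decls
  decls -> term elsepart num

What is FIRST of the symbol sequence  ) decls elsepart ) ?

) is a terminal; add {)} and stop.

{ ) }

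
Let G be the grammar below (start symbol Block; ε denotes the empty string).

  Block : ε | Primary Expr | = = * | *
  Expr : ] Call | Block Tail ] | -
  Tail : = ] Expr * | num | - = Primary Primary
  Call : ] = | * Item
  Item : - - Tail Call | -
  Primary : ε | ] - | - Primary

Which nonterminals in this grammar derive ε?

Directly nullable (have an ε-production): Block, Primary.
No other nonterminal has a production whose RHS symbols are all nullable.

{ Block, Primary }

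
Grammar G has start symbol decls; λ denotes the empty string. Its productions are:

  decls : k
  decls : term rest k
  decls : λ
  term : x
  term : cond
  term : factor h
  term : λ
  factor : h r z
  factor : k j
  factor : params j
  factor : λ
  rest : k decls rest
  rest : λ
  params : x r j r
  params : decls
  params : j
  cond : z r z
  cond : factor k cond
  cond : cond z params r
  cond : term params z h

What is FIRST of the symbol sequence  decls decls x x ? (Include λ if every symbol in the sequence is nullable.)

{ h, j, k, x, z }

Add FIRST(decls)\{λ} = { h, j, k, x, z }; decls is nullable, continue.
Add FIRST(decls)\{λ} = { h, j, k, x, z }; decls is nullable, continue.
x is a terminal; add {x} and stop.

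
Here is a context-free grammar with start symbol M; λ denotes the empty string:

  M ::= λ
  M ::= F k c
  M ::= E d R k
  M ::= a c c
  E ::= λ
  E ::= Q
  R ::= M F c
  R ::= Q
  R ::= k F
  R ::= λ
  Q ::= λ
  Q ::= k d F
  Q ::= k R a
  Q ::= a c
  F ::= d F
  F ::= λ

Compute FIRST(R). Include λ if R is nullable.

{ a, c, d, k, λ }

From R ::= M F c: M, F nullable, take FIRST(M) ∪ FIRST(F) ∪ {c} = { a, c, d, k }.
From R ::= Q: add FIRST(Q) = { a, k, λ } (including λ since Q is nullable).
R ::= k F contributes {k}.
R ::= λ contributes λ.
Union: FIRST(R) = { a, c, d, k, λ }.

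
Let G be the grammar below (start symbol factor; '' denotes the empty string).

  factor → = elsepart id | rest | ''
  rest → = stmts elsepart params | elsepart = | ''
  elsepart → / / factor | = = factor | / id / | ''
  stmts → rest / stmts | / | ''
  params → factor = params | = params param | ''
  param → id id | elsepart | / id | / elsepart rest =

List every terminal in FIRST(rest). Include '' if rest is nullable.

{ /, =, '' }

rest → = stmts elsepart params contributes {=}.
From rest → elsepart =: elsepart nullable, take FIRST(elsepart) ∪ {=} = { /, = }.
rest → '' contributes ''.
Union: FIRST(rest) = { /, =, '' }.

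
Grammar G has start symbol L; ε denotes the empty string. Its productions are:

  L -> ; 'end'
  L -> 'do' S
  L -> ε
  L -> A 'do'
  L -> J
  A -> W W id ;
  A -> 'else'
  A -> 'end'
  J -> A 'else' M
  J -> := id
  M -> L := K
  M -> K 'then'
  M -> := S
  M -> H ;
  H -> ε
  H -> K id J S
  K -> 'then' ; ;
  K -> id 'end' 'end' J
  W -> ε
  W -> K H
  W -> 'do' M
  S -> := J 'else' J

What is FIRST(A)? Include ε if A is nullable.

{ 'do', 'else', 'end', 'then', id }

From A -> W W id ;: W, W nullable, take FIRST(W) ∪ FIRST(W) ∪ {id} = { 'do', 'then', id }.
A -> 'else' contributes {'else'}.
A -> 'end' contributes {'end'}.
Union: FIRST(A) = { 'do', 'else', 'end', 'then', id }.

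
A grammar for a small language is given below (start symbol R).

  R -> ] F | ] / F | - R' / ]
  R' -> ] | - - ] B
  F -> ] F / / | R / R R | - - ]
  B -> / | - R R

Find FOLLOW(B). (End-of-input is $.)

{ / }

In R' -> - - ] B: B is at the end, add FOLLOW(R') = { / }.
Union: FOLLOW(B) = { / }.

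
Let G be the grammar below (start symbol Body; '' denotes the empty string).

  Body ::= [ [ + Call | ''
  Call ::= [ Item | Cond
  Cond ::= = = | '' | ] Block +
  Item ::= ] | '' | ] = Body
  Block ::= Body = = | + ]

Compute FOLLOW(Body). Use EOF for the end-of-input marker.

Body is the start symbol, so EOF ∈ FOLLOW(Body).
In Item ::= ] = Body: Body is at the end, add FOLLOW(Item) = { EOF, = }.
In Block ::= Body = =: add FIRST(= =) = { = }.
Union: FOLLOW(Body) = { EOF, = }.

{ EOF, = }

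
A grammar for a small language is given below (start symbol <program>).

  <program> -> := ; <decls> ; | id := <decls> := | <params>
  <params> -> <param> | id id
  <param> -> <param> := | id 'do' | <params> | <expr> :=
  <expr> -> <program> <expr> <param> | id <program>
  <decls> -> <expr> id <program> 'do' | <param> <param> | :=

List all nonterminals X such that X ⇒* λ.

No nonterminal has an empty production or an RHS whose symbols are all nullable.

{ } (none)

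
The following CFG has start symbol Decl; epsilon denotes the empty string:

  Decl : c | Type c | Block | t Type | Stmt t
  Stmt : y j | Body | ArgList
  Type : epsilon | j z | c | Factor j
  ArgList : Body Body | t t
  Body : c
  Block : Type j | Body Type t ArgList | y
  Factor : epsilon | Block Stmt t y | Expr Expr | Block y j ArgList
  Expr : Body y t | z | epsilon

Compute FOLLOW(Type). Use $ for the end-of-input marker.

In Decl : Type c: add FIRST(c) = { c }.
In Decl : t Type: Type is at the end, add FOLLOW(Decl) = { $ }.
In Block : Type j: add FIRST(j) = { j }.
In Block : Body Type t ArgList: add FIRST(t ArgList) = { t }.
Union: FOLLOW(Type) = { $, c, j, t }.

{ $, c, j, t }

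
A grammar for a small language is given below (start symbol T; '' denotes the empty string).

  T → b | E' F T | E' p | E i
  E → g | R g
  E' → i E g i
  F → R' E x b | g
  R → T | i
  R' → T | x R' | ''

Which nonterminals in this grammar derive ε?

{ R' }

Directly nullable (have an ''-production): R'.
No other nonterminal has a production whose RHS symbols are all nullable.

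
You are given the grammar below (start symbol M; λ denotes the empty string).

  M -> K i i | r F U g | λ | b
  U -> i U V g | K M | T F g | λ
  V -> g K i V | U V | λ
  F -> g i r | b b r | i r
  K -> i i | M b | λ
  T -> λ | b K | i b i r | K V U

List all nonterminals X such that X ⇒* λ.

Directly nullable (have an λ-production): M, U, V, K, T.
No other nonterminal has a production whose RHS symbols are all nullable.

{ K, M, T, U, V }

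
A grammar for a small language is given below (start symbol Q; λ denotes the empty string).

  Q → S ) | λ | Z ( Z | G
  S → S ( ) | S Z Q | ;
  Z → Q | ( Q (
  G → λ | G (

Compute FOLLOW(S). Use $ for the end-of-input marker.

In Q → S ): add FIRST()) = { ) }.
In S → S ( ): add FIRST(( )) = { ( }.
In S → S Z Q: add FIRST(Z Q)\{λ} = { (, ; }.
  Since Z Q is nullable, also add FOLLOW(S) = { (, ), ; }.
Union: FOLLOW(S) = { (, ), ; }.

{ (, ), ; }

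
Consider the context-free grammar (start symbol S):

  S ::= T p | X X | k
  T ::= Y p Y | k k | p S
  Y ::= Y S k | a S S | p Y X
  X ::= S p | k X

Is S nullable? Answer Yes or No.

No nonterminal in this grammar is nullable.
No production of S has an RHS whose symbols are all nullable, so S is not nullable.

No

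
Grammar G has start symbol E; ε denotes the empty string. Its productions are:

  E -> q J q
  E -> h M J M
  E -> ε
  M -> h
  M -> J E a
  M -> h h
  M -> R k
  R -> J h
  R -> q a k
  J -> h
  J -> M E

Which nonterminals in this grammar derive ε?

Directly nullable (have an ε-production): E.
No other nonterminal has a production whose RHS symbols are all nullable.

{ E }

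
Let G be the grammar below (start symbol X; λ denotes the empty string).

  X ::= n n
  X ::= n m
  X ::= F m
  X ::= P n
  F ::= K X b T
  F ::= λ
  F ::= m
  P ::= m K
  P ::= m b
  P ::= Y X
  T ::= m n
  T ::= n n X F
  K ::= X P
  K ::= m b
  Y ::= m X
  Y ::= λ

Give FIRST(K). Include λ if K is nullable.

{ m, n }

From K ::= X P: add FIRST(X) = { m, n }.
K ::= m b contributes {m}.
Union: FIRST(K) = { m, n }.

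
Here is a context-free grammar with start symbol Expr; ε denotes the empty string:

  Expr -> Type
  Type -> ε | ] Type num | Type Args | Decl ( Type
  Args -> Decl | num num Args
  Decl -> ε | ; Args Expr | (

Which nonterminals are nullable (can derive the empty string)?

{ Args, Decl, Expr, Type }

Directly nullable (have an ε-production): Type, Decl.
Args -> Decl with every symbol nullable, so Args is nullable.
Expr -> Type with every symbol nullable, so Expr is nullable.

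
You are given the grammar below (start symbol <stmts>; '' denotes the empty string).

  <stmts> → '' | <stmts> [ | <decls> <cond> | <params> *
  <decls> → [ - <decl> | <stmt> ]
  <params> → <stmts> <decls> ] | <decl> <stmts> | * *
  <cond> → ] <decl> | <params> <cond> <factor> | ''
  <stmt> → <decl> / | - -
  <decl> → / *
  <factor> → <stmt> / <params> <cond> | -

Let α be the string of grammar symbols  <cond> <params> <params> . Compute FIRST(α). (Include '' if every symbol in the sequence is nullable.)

Add FIRST(<cond>)\{''} = { *, -, /, [, ] }; <cond> is nullable, continue.
Add FIRST(<params>) = { *, -, /, [ }; <params> is not nullable, stop.

{ *, -, /, [, ] }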